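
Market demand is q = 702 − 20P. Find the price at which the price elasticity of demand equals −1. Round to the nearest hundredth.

For linear demand q = a − bP, E = −bP/(a − bP). |E| = 1 ⇒ bP = a − bP ⇒ P = a/(2b).
P = 702/(2·20) = 17.55.

17.55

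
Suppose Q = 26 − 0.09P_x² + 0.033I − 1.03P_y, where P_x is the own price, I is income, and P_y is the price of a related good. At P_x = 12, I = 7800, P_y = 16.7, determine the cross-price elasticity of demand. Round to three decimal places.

-0.068

Evaluating quantity at (P_x, I, P_y) gives Q = 26 − 0.09(12)² + 0.033(7800) − 1.03(16.7) = 26 − 12.96 + 257.4 − 17.201 = 253.239.
∂Q/∂P_y = −1.03, so E_xy = -1.03·(16.7/253.239) ≈ -0.068.
E_xy < 0: the goods are complements.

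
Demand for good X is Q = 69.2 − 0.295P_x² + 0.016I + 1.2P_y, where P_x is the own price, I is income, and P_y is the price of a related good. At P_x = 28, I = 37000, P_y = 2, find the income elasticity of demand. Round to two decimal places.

1.37

Q = 69.2 − 0.295(28)² + 0.016(37000) + 1.2(2) = 69.2 − 231.28 + 592 + 2.4 = 432.32.
∂Q/∂I = +0.016, so E_I = 0.016·(37000/432.32) ≈ 1.37.
E_I > 1: normal good (luxury).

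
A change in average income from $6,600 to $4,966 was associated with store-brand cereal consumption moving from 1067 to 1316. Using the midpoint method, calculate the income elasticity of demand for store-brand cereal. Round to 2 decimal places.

%ΔQ = (1316 − 1067)/[(1067+1316)/2] = 249/1191.5 ≈ 0.2090.
%ΔM = (4,966 − 6,600)/[(6,600+4,966)/2] = -1634/5783 ≈ -0.2826.
E_I = %ΔQ/%ΔM ≈ -0.74.
E_I < 0: inferior good.

-0.74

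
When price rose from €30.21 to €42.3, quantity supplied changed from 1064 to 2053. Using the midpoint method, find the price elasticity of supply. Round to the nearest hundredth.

1.90

%ΔQ = (2053 − 1064)/[(1064 + 2053)/2] = 989/1558.5 ≈ 0.6346.
%ΔP = (42.3 − 30.21)/[(30.21 + 42.3)/2] = 12.09/36.255 ≈ 0.3335.
Arc elasticity E = %ΔQ/%ΔP ≈ 0.6346/0.3335 ≈ 1.90.
|E| > 1: supply is elastic over this range.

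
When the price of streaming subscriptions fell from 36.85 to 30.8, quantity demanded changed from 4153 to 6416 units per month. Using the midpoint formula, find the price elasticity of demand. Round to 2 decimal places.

%Δq = (6416 − 4153)/[(4153 + 6416)/2] = 2263/5284.5 ≈ 0.4282.
%ΔP = (30.8 − 36.85)/[(36.85 + 30.8)/2] = -6.05/33.825 ≈ -0.1789.
Arc elasticity E = %Δq/%ΔP ≈ 0.4282/-0.1789 ≈ -2.39.
|E| > 1: demand is elastic over this range.

-2.39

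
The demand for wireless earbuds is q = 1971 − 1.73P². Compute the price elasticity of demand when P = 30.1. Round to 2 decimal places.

At P = 30.1, q = 403.6027.
dq/dP = −2·1.73·P = −104.146.
Point elasticity E = (dq/dP)·(P/q) = -104.146 × 30.1/403.6027 ≈ -7.77.
|E| > 1, so demand is elastic at this price.

-7.77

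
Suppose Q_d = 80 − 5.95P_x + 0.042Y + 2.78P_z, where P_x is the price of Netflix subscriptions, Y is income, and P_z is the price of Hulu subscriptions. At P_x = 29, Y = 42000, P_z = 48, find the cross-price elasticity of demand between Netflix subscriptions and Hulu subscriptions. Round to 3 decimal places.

At the given point, Q_d = 80 − 5.95(29) + 0.042(42000) + 2.78(48) = 80 − 172.55 + 1764 + 133.44 = 1804.89.
∂Q_d/∂P_z = +2.78, so E_xy = 2.78·(48/1804.89) ≈ 0.074.
E_xy > 0: the goods are substitutes.

0.074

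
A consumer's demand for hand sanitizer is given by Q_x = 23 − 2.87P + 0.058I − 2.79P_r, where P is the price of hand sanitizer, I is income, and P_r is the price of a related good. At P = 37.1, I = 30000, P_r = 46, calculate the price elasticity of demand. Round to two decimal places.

-0.07

Evaluating quantity at (P, I, P_r) gives Q_x = 23 − 2.87(37.1) + 0.058(30000) − 2.79(46) = 23 − 106.477 + 1740 − 128.34 = 1528.183.
∂Q_x/∂P = −2.87, so E_p = (−2.87)·(37.1/1528.183) ≈ -0.07.
|E_p| < 1: demand is inelastic.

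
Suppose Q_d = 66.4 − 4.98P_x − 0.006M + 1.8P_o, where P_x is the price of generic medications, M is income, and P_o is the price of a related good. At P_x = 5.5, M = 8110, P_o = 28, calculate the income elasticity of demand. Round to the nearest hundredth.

Substituting, Q_d = 66.4 − 4.98(5.5) − 0.006(8110) + 1.8(28) = 66.4 − 27.39 − 48.66 + 50.4 = 40.75.
∂Q_d/∂M = −0.006, so E_I = -0.006·(8110/40.75) ≈ -1.19.
E_I < 0: inferior good.

-1.19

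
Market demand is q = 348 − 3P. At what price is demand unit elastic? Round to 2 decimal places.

For linear demand q = a − bP, E = −bP/(a − bP). |E| = 1 ⇒ bP = a − bP ⇒ P = a/(2b).
P = 348/(2·3) = 58.00.

58.00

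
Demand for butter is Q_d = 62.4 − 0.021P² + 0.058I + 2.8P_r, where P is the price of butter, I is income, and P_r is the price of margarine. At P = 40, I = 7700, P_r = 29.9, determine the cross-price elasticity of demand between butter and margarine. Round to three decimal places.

Evaluating quantity at (P, I, P_r) gives Q_d = 62.4 − 0.021(40)² + 0.058(7700) + 2.8(29.9) = 62.4 − 33.6 + 446.6 + 83.72 = 559.12.
∂Q_d/∂P_r = +2.8, so E_xy = 2.8·(29.9/559.12) ≈ 0.150.
E_xy > 0: the goods are substitutes.

0.150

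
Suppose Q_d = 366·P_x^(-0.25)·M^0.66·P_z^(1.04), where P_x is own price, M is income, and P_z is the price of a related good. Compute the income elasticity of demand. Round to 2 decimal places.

0.66

For a Cobb–Douglas (constant-elasticity) form Q_d = A·M^α·…, the elasticity with respect to M equals the exponent α at every point.
Here the exponent on M is 0.66, so the income elasticity of demand is 0.66.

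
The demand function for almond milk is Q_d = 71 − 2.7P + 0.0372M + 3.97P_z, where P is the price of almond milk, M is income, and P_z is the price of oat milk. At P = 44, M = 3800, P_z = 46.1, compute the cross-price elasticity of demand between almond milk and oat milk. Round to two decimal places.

Evaluating quantity at (P, M, P_z) gives Q_d = 71 − 2.7(44) + 0.0372(3800) + 3.97(46.1) = 71 − 118.8 + 141.36 + 183.017 = 276.577.
∂Q_d/∂P_z = +3.97, so E_xy = 3.97·(46.1/276.577) ≈ 0.66.
E_xy > 0: the goods are substitutes.

0.66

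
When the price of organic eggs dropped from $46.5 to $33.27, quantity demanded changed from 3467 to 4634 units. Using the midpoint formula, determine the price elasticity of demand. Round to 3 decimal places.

%Δq = (4634 − 3467)/[(3467 + 4634)/2] = 1167/4050.5 ≈ 0.2881.
%ΔP = (33.27 − 46.5)/[(46.5 + 33.27)/2] = -13.23/39.885 ≈ -0.3317.
Arc elasticity E = %Δq/%ΔP ≈ 0.2881/-0.3317 ≈ -0.869.
|E| < 1: demand is inelastic over this range.

-0.869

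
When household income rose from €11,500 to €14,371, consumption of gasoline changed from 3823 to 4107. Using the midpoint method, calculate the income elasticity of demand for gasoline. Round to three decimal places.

%ΔQ = (4107 − 3823)/[(3823+4107)/2] = 284/3965 ≈ 0.0716.
%ΔM = (14,371 − 11,500)/[(11,500+14,371)/2] = 2871/12935.5 ≈ 0.2219.
E_I = %ΔQ/%ΔM ≈ 0.323.
E_I ∈ (0,1): normal good (necessity).

0.323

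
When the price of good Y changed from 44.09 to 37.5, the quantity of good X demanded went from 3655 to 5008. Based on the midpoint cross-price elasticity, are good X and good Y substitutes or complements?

%ΔQ_x = (5008 − 3655)/[(3655+5008)/2] = 1353/4331.5 ≈ 0.3124.
%ΔP_y = (37.5 − 44.09)/[(44.09+37.5)/2] ≈ -0.1615.
E_xy = 0.3124/-0.1615 ≈ -1.934.
E_xy < 0, so the goods are complements.

complements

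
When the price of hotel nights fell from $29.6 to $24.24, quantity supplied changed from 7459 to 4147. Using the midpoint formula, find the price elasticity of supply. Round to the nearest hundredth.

%Δq = (4147 − 7459)/[(7459 + 4147)/2] = -3312/5803 ≈ -0.5707.
%ΔP = (24.24 − 29.6)/[(29.6 + 24.24)/2] = -5.36/26.92 ≈ -0.1991.
Arc elasticity E = %Δq/%ΔP ≈ -0.5707/-0.1991 ≈ 2.87.
|E| > 1: supply is elastic over this range.

2.87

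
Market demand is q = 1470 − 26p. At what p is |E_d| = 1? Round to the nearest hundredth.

For linear demand q = a − bp, E = −bp/(a − bp). |E| = 1 ⇒ bp = a − bp ⇒ p = a/(2b).
p = 1470/(2·26) ≈ 28.27.

28.27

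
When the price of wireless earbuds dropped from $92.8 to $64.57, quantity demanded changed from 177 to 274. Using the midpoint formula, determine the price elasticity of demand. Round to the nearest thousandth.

%Δq = (274 − 177)/[(177 + 274)/2] = 97/225.5 ≈ 0.4302.
%Δp = (64.57 − 92.8)/[(92.8 + 64.57)/2] = -28.23/78.685 ≈ -0.3588.
Arc elasticity E = %Δq/%Δp ≈ 0.4302/-0.3588 ≈ -1.199.
|E| > 1: demand is elastic over this range.

-1.199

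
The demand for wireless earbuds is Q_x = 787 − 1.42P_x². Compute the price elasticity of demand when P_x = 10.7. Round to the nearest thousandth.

At P_x = 10.7, Q_x = 624.4242.
dQ_x/dP_x = −2·1.42·P_x = −30.388.
Point elasticity E = (dQ_x/dP_x)·(P_x/Q_x) = -30.388 × 10.7/624.4242 ≈ -0.521.
|E| < 1, so demand is inelastic at this price.

-0.521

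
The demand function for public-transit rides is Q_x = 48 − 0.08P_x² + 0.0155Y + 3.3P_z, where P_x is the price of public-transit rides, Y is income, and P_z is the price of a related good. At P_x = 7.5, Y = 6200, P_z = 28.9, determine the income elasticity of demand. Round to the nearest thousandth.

At the given point, Q_x = 48 − 0.08(7.5)² + 0.0155(6200) + 3.3(28.9) = 48 − 4.5 + 96.1 + 95.37 = 234.97.
∂Q_x/∂Y = +0.0155, so E_I = 0.0155·(6200/234.97) ≈ 0.409.
E_I ∈ (0,1): normal good (necessity).

0.409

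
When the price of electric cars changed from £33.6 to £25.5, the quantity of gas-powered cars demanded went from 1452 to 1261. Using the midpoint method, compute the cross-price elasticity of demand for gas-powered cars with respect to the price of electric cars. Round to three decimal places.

%ΔQ_x = (1261 − 1452)/[(1452+1261)/2] = -191/1356.5 ≈ -0.1408.
%ΔP_y = (25.5 − 33.6)/[(33.6+25.5)/2] ≈ -0.2741.
E_xy = -0.1408/-0.2741 ≈ 0.514.
E_xy > 0, so gas-powered cars and electric cars are substitutes.

0.514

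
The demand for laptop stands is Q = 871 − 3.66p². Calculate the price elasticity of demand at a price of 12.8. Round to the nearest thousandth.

-4.420

At p = 12.8, Q = 271.3456.
dQ/dp = −2·3.66·p = −93.696.
Point elasticity E = (dQ/dp)·(p/Q) = -93.696 × 12.8/271.3456 ≈ -4.420.
|E| > 1, so demand is elastic at this price.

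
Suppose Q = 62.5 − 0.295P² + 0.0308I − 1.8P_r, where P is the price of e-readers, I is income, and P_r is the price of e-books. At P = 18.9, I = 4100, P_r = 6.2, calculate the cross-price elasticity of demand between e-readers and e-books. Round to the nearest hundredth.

Evaluating quantity at (P, I, P_r) gives Q = 62.5 − 0.295(18.9)² + 0.0308(4100) − 1.8(6.2) = 62.5 − 105.377 + 126.28 − 11.16 = 72.2431.
∂Q/∂P_r = −1.8, so E_xy = -1.8·(6.2/72.2431) ≈ -0.15.
E_xy < 0: the goods are complements.

-0.15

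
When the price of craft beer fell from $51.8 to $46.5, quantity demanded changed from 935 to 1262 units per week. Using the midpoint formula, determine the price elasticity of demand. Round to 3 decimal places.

-2.761

%ΔQ = (1262 − 935)/[(935 + 1262)/2] = 327/1098.5 ≈ 0.2977.
%Δp = (46.5 − 51.8)/[(51.8 + 46.5)/2] = -5.3/49.15 ≈ -0.1078.
Arc elasticity E = %ΔQ/%Δp ≈ 0.2977/-0.1078 ≈ -2.761.
|E| > 1: demand is elastic over this range.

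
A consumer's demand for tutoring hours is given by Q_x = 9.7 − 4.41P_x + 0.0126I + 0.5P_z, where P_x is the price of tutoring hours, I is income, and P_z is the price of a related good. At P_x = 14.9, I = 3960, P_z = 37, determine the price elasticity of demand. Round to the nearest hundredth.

Q_x = 9.7 − 4.41(14.9) + 0.0126(3960) + 0.5(37) = 9.7 − 65.709 + 49.896 + 18.5 = 12.387.
∂Q_x/∂P_x = −4.41, so E_p = (−4.41)·(14.9/12.387) ≈ -5.30.
|E_p| > 1: demand is elastic.

-5.30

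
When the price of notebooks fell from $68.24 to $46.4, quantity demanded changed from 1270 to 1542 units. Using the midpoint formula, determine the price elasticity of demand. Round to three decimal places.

%Δq = (1542 − 1270)/[(1270 + 1542)/2] = 272/1406 ≈ 0.1935.
%ΔP = (46.4 − 68.24)/[(68.24 + 46.4)/2] = -21.84/57.32 ≈ -0.3810.
Arc elasticity E = %Δq/%ΔP ≈ 0.1935/-0.3810 ≈ -0.508.
|E| < 1: demand is inelastic over this range.

-0.508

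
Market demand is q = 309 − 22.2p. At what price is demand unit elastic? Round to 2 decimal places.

For linear demand q = a − bp, E = −bp/(a − bp). |E| = 1 ⇒ bp = a − bp ⇒ p = a/(2b).
p = 309/(2·22.2) ≈ 6.96.

6.96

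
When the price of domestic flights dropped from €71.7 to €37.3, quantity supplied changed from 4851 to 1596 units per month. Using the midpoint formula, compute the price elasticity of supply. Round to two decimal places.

1.60

%ΔQ = (1596 − 4851)/[(4851 + 1596)/2] = -3255/3223.5 ≈ -1.0098.
%ΔP = (37.3 − 71.7)/[(71.7 + 37.3)/2] = -34.4/54.5 ≈ -0.6312.
Arc elasticity E = %ΔQ/%ΔP ≈ -1.0098/-0.6312 ≈ 1.60.
|E| > 1: supply is elastic over this range.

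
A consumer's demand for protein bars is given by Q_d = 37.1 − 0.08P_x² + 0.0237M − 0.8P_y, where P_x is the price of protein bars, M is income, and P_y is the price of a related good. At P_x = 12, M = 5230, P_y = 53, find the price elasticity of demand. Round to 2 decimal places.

Q_d = 37.1 − 0.08(12)² + 0.0237(5230) − 0.8(53) = 37.1 − 11.52 + 123.951 − 42.4 = 107.131.
∂Q_d/∂P_x = −2·0.08·P_x = -1.92, so E_p = -1.92·(12/107.131) ≈ -0.22.
|E_p| < 1: demand is inelastic.

-0.22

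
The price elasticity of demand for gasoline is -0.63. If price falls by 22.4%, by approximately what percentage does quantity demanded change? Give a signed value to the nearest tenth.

%ΔQ ≈ E × %ΔP = (-0.63) × (-22.4%) ≈ 14.1%.

14.1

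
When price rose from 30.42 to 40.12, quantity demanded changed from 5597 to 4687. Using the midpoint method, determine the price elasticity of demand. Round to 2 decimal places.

-0.64

%Δq = (4687 − 5597)/[(5597 + 4687)/2] = -910/5142 ≈ -0.1770.
%Δp = (40.12 − 30.42)/[(30.42 + 40.12)/2] = 9.7/35.27 ≈ 0.2750.
Arc elasticity E = %Δq/%Δp ≈ -0.1770/0.2750 ≈ -0.64.
|E| < 1: demand is inelastic over this range.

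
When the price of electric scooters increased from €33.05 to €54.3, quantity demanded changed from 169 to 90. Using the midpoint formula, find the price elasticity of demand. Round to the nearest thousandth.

%ΔQ = (90 − 169)/[(169 + 90)/2] = -79/129.5 ≈ -0.6100.
%Δp = (54.3 − 33.05)/[(33.05 + 54.3)/2] = 21.25/43.675 ≈ 0.4865.
Arc elasticity E = %ΔQ/%Δp ≈ -0.6100/0.4865 ≈ -1.254.
|E| > 1: demand is elastic over this range.

-1.254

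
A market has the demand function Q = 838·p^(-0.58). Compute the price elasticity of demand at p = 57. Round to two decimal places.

-0.58

For a Cobb–Douglas (constant-elasticity) form Q = A·p^α·…, the elasticity with respect to p equals the exponent α at every point.
Here the exponent on p is -0.58, so the price elasticity of demand is -0.58.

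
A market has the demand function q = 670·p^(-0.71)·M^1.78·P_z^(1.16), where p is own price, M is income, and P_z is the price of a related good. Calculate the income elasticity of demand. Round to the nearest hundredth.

For a Cobb–Douglas (constant-elasticity) form q = A·M^α·…, the elasticity with respect to M equals the exponent α at every point.
Here the exponent on M is 1.78, so the income elasticity of demand is 1.78.

1.78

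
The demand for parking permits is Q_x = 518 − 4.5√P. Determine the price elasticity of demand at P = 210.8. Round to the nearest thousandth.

-0.072

At P = 210.8, Q_x = 452.6647.
dQ_x/dP = −4.5/(2√P) = −4.5/(2·14.519).
Point elasticity E = (dQ_x/dP)·(P/Q_x) = -0.155 × 210.8/452.6647 ≈ -0.072.
|E| < 1, so demand is inelastic at this price.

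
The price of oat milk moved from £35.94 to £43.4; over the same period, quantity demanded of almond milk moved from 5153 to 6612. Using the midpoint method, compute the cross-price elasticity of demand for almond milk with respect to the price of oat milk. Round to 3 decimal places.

%ΔQ_x = (6612 − 5153)/[(5153+6612)/2] = 1459/5882.5 ≈ 0.2480.
%ΔP_y = (43.4 − 35.94)/[(35.94+43.4)/2] ≈ 0.1881.
E_xy = 0.2480/0.1881 ≈ 1.319.
E_xy > 0, so almond milk and oat milk are substitutes.

1.319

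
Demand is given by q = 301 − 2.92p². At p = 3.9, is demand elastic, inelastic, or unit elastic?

At p = 3.9, q = 256.5868.
dq/dp = −2·2.92·p = −22.776.
Point elasticity E = (dq/dp)·(p/q) = -22.776 × 3.9/256.5868 ≈ -0.346.
|E| ≈ 0.346 < 1, so demand is inelastic.

inelastic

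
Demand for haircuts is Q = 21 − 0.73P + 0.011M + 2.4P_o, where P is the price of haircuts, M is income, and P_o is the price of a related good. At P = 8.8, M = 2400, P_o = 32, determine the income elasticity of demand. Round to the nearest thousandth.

0.224

Substituting, Q = 21 − 0.73(8.8) + 0.011(2400) + 2.4(32) = 21 − 6.424 + 26.4 + 76.8 = 117.776.
∂Q/∂M = +0.011, so E_I = 0.011·(2400/117.776) ≈ 0.224.
E_I ∈ (0,1): normal good (necessity).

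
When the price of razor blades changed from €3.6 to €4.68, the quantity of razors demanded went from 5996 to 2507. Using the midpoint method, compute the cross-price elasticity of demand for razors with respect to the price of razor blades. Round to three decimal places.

%ΔQ_x = (2507 − 5996)/[(5996+2507)/2] = -3489/4251.5 ≈ -0.8207.
%ΔP_y = (4.68 − 3.6)/[(3.6+4.68)/2] ≈ 0.2609.
E_xy = -0.8207/0.2609 ≈ -3.146.
E_xy < 0, so razors and razor blades are complements.

-3.146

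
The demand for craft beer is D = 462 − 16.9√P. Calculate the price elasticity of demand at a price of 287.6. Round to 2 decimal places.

-0.82

At P = 287.6, D = 175.3967.
dD/dP = −16.9/(2√P) = −16.9/(2·16.9588).
Point elasticity E = (dD/dP)·(P/D) = -0.4983 × 287.6/175.3967 ≈ -0.82.
|E| < 1, so demand is inelastic at this price.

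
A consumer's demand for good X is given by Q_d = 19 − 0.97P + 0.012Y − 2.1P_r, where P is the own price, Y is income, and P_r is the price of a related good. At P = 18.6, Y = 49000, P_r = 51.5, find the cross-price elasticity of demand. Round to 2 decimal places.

At the given point, Q_d = 19 − 0.97(18.6) + 0.012(49000) − 2.1(51.5) = 19 − 18.042 + 588 − 108.15 = 480.808.
∂Q_d/∂P_r = −2.1, so E_xy = -2.1·(51.5/480.808) ≈ -0.22.
E_xy < 0: the goods are complements.

-0.22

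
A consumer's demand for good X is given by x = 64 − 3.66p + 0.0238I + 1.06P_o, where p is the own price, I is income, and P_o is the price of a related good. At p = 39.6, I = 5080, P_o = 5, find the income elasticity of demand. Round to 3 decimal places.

First evaluate x: 64 − 3.66(39.6) + 0.0238(5080) + 1.06(5) = 64 − 144.936 + 120.904 + 5.3 = 45.268.
∂x/∂I = +0.0238, so E_I = 0.0238·(5080/45.268) ≈ 2.671.
E_I > 1: normal good (luxury).

2.671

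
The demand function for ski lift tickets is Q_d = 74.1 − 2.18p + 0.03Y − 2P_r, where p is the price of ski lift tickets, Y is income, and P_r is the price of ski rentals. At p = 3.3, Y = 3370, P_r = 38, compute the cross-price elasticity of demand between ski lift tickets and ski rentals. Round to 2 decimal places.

-0.83

Q_d = 74.1 − 2.18(3.3) + 0.03(3370) − 2(38) = 74.1 − 7.194 + 101.1 − 76 = 92.006.
∂Q_d/∂P_r = −2, so E_xy = -2·(38/92.006) ≈ -0.83.
E_xy < 0: the goods are complements.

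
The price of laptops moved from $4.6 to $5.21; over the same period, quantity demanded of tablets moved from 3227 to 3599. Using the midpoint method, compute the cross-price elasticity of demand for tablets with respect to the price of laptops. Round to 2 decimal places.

%ΔQ_x = (3599 − 3227)/[(3227+3599)/2] = 372/3413 ≈ 0.1090.
%ΔP_y = (5.21 − 4.6)/[(4.6+5.21)/2] ≈ 0.1244.
E_xy = 0.1090/0.1244 ≈ 0.88.
E_xy > 0, so tablets and laptops are substitutes.

0.88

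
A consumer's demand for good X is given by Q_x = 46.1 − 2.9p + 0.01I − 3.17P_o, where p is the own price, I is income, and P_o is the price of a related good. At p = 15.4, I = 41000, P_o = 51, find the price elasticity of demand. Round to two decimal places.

-0.18

First evaluate Q_x: 46.1 − 2.9(15.4) + 0.01(41000) − 3.17(51) = 46.1 − 44.66 + 410 − 161.67 = 249.77.
∂Q_x/∂p = −2.9, so E_p = (−2.9)·(15.4/249.77) ≈ -0.18.
|E_p| < 1: demand is inelastic.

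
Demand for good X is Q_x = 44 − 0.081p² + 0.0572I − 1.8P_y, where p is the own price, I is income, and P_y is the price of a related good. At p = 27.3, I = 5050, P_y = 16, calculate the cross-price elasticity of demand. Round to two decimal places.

-0.12

First evaluate Q_x: 44 − 0.081(27.3)² + 0.0572(5050) − 1.8(16) = 44 − 60.3685 + 288.86 − 28.8 = 243.6915.
∂Q_x/∂P_y = −1.8, so E_xy = -1.8·(16/243.6915) ≈ -0.12.
E_xy < 0: the goods are complements.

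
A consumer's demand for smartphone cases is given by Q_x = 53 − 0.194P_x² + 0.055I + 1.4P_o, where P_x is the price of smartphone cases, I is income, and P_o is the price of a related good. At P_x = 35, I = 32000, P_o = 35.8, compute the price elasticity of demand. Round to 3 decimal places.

At the given point, Q_x = 53 − 0.194(35)² + 0.055(32000) + 1.4(35.8) = 53 − 237.65 + 1760 + 50.12 = 1625.47.
∂Q_x/∂P_x = −2·0.194·P_x = -13.58, so E_p = -13.58·(35/1625.47) ≈ -0.292.
|E_p| < 1: demand is inelastic.

-0.292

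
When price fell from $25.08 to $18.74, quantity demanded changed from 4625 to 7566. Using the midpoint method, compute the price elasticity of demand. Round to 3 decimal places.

-1.667

%Δq = (7566 − 4625)/[(4625 + 7566)/2] = 2941/6095.5 ≈ 0.4825.
%ΔP = (18.74 − 25.08)/[(25.08 + 18.74)/2] = -6.34/21.91 ≈ -0.2894.
Arc elasticity E = %Δq/%ΔP ≈ 0.4825/-0.2894 ≈ -1.667.
|E| > 1: demand is elastic over this range.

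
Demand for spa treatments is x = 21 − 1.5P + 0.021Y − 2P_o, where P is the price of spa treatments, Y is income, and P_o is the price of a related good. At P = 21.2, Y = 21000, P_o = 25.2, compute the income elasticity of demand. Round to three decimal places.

1.161

Substituting, x = 21 − 1.5(21.2) + 0.021(21000) − 2(25.2) = 21 − 31.8 + 441 − 50.4 = 379.8.
∂x/∂Y = +0.021, so E_I = 0.021·(21000/379.8) ≈ 1.161.
E_I > 1: normal good (luxury).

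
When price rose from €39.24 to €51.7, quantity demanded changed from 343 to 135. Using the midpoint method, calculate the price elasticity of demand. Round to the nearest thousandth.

%Δq = (135 − 343)/[(343 + 135)/2] = -208/239 ≈ -0.8703.
%ΔP = (51.7 − 39.24)/[(39.24 + 51.7)/2] = 12.46/45.47 ≈ 0.2740.
Arc elasticity E = %Δq/%ΔP ≈ -0.8703/0.2740 ≈ -3.176.
|E| > 1: demand is elastic over this range.

-3.176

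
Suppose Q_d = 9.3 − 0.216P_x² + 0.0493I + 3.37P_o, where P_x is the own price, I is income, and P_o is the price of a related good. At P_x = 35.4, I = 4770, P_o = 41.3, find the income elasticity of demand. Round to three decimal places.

2.082

At the given point, Q_d = 9.3 − 0.216(35.4)² + 0.0493(4770) + 3.37(41.3) = 9.3 − 270.6826 + 235.161 + 139.181 = 112.9594.
∂Q_d/∂I = +0.0493, so E_I = 0.0493·(4770/112.9594) ≈ 2.082.
E_I > 1: normal good (luxury).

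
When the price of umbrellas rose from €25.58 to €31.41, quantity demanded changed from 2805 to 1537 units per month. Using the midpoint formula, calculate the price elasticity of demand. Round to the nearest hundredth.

%ΔQ = (1537 − 2805)/[(2805 + 1537)/2] = -1268/2171 ≈ -0.5841.
%ΔP = (31.41 − 25.58)/[(25.58 + 31.41)/2] = 5.83/28.495 ≈ 0.2046.
Arc elasticity E = %ΔQ/%ΔP ≈ -0.5841/0.2046 ≈ -2.85.
|E| > 1: demand is elastic over this range.

-2.85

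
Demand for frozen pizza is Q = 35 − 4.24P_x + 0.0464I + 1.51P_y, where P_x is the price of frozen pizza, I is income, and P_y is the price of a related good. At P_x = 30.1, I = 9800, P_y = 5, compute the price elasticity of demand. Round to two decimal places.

First evaluate Q: 35 − 4.24(30.1) + 0.0464(9800) + 1.51(5) = 35 − 127.624 + 454.72 + 7.55 = 369.646.
∂Q/∂P_x = −4.24, so E_p = (−4.24)·(30.1/369.646) ≈ -0.35.
|E_p| < 1: demand is inelastic.

-0.35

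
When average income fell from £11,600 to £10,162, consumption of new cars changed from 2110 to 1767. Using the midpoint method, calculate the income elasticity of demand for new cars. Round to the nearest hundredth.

1.34

%ΔQ = (1767 − 2110)/[(2110+1767)/2] = -343/1938.5 ≈ -0.1769.
%ΔI = (10,162 − 11,600)/[(11,600+10,162)/2] = -1438/10881 ≈ -0.1322.
E_I = %ΔQ/%ΔI ≈ 1.34.
E_I > 1: normal good (luxury).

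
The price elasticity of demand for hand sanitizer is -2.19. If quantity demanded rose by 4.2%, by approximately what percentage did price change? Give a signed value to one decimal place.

%ΔQ ≈ E × %ΔP ⇒ %ΔP = %ΔQ / E = (4.2%)/(-2.19) ≈ -1.9%.

-1.9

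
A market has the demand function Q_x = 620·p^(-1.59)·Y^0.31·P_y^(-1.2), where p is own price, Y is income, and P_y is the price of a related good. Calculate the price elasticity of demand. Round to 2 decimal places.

-1.59

For a Cobb–Douglas (constant-elasticity) form Q_x = A·p^α·…, the elasticity with respect to p equals the exponent α at every point.
Here the exponent on p is -1.59, so the price elasticity of demand is -1.59.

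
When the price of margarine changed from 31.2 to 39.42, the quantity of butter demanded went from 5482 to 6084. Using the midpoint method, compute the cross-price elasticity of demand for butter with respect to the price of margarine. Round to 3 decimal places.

%ΔQ_x = (6084 − 5482)/[(5482+6084)/2] = 602/5783 ≈ 0.1041.
%ΔP_y = (39.42 − 31.2)/[(31.2+39.42)/2] ≈ 0.2328.
E_xy = 0.1041/0.2328 ≈ 0.447.
E_xy > 0, so butter and margarine are substitutes.

0.447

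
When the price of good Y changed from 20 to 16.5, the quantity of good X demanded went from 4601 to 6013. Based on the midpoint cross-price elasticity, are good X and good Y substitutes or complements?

%ΔQ_x = (6013 − 4601)/[(4601+6013)/2] = 1412/5307 ≈ 0.2661.
%ΔP_y = (16.5 − 20)/[(20+16.5)/2] ≈ -0.1918.
E_xy = 0.2661/-0.1918 ≈ -1.387.
E_xy < 0, so the goods are complements.

complements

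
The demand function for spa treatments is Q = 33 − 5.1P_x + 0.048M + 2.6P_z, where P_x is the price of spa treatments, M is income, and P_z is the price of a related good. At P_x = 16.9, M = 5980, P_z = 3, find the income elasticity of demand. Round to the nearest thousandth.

1.188

Evaluating quantity at (P_x, M, P_z) gives Q = 33 − 5.1(16.9) + 0.048(5980) + 2.6(3) = 33 − 86.19 + 287.04 + 7.8 = 241.65.
∂Q/∂M = +0.048, so E_I = 0.048·(5980/241.65) ≈ 1.188.
E_I > 1: normal good (luxury).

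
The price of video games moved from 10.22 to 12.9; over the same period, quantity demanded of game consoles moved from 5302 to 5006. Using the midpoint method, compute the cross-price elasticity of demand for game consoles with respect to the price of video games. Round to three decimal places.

%ΔQ_x = (5006 − 5302)/[(5302+5006)/2] = -296/5154 ≈ -0.0574.
%ΔP_y = (12.9 − 10.22)/[(10.22+12.9)/2] ≈ 0.2318.
E_xy = -0.0574/0.2318 ≈ -0.248.
E_xy < 0, so game consoles and video games are complements.

-0.248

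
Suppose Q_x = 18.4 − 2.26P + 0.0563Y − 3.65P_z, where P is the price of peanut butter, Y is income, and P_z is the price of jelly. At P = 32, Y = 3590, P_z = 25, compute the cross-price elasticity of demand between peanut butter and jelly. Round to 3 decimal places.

Evaluating quantity at (P, Y, P_z) gives Q_x = 18.4 − 2.26(32) + 0.0563(3590) − 3.65(25) = 18.4 − 72.32 + 202.117 − 91.25 = 56.947.
∂Q_x/∂P_z = −3.65, so E_xy = -3.65·(25/56.947) ≈ -1.602.
E_xy < 0: the goods are complements.

-1.602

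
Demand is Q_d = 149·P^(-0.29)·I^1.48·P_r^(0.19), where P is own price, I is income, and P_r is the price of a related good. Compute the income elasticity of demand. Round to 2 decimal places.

For a Cobb–Douglas (constant-elasticity) form Q_d = A·I^α·…, the elasticity with respect to I equals the exponent α at every point.
Here the exponent on I is 1.48, so the income elasticity of demand is 1.48.

1.48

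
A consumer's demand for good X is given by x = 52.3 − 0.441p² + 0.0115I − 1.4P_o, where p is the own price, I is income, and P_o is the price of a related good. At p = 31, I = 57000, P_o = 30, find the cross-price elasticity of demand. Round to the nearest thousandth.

At the given point, x = 52.3 − 0.441(31)² + 0.0115(57000) − 1.4(30) = 52.3 − 423.801 + 655.5 − 42 = 241.999.
∂x/∂P_o = −1.4, so E_xy = -1.4·(30/241.999) ≈ -0.174.
E_xy < 0: the goods are complements.

-0.174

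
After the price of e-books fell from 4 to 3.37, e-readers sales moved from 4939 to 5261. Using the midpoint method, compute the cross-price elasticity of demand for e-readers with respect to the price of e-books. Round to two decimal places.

-0.37

%ΔQ_x = (5261 − 4939)/[(4939+5261)/2] = 322/5100 ≈ 0.0631.
%ΔP_y = (3.37 − 4)/[(4+3.37)/2] ≈ -0.1710.
E_xy = 0.0631/-0.1710 ≈ -0.37.
E_xy < 0, so e-readers and e-books are complements.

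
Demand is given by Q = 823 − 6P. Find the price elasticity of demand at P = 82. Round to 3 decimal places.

-1.486

At P = 82, Q = 331.
dQ/dP = −6.
Point elasticity E = (dQ/dP)·(P/Q) = -6 × 82/331 ≈ -1.486.
|E| > 1, so demand is elastic at this price.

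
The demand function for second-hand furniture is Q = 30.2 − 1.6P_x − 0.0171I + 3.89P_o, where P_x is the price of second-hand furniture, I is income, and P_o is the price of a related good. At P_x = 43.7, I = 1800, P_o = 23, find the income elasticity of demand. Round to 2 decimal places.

-1.62

Substituting, Q = 30.2 − 1.6(43.7) − 0.0171(1800) + 3.89(23) = 30.2 − 69.92 − 30.78 + 89.47 = 18.97.
∂Q/∂I = −0.0171, so E_I = -0.0171·(1800/18.97) ≈ -1.62.
E_I < 0: inferior good.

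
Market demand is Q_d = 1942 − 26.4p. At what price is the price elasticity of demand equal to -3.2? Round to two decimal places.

Set −bp/(a − bp) = −3.2 ⇒ bp = 3.2(a − bp) ⇒ bp(1+3.2) = 3.2·a.
p = 3.2·1942/(26.4·4.2) ≈ 56.05.

56.05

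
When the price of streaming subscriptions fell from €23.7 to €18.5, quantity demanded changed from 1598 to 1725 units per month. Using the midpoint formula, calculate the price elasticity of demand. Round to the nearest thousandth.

-0.310

%ΔQ = (1725 − 1598)/[(1598 + 1725)/2] = 127/1661.5 ≈ 0.0764.
%Δp = (18.5 − 23.7)/[(23.7 + 18.5)/2] = -5.2/21.1 ≈ -0.2464.
Arc elasticity E = %ΔQ/%Δp ≈ 0.0764/-0.2464 ≈ -0.310.
|E| < 1: demand is inelastic over this range.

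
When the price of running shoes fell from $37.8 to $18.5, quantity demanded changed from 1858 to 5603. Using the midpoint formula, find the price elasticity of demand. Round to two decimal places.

%ΔQ = (5603 − 1858)/[(1858 + 5603)/2] = 3745/3730.5 ≈ 1.0039.
%Δp = (18.5 − 37.8)/[(37.8 + 18.5)/2] = -19.3/28.15 ≈ -0.6856.
Arc elasticity E = %ΔQ/%Δp ≈ 1.0039/-0.6856 ≈ -1.46.
|E| > 1: demand is elastic over this range.

-1.46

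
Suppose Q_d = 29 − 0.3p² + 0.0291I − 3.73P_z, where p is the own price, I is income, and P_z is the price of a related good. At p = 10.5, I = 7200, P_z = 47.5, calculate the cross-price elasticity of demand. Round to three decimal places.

Evaluating quantity at (p, I, P_z) gives Q_d = 29 − 0.3(10.5)² + 0.0291(7200) − 3.73(47.5) = 29 − 33.075 + 209.52 − 177.175 = 28.27.
∂Q_d/∂P_z = −3.73, so E_xy = -3.73·(47.5/28.27) ≈ -6.267.
E_xy < 0: the goods are complements.

-6.267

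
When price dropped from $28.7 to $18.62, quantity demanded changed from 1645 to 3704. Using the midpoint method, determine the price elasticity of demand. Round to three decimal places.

%Δq = (3704 − 1645)/[(1645 + 3704)/2] = 2059/2674.5 ≈ 0.7699.
%Δp = (18.62 − 28.7)/[(28.7 + 18.62)/2] = -10.08/23.66 ≈ -0.4260.
Arc elasticity E = %Δq/%Δp ≈ 0.7699/-0.4260 ≈ -1.807.
|E| > 1: demand is elastic over this range.

-1.807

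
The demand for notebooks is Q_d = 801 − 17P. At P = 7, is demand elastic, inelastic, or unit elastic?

At P = 7, Q_d = 682.
dQ_d/dP = −17.
Point elasticity E = (dQ_d/dP)·(P/Q_d) = -17 × 7/682 ≈ -0.174.
|E| ≈ 0.174 < 1, so demand is inelastic.

inelastic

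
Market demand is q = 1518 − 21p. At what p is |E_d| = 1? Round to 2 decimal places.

For linear demand q = a − bp, E = −bp/(a − bp). |E| = 1 ⇒ bp = a − bp ⇒ p = a/(2b).
p = 1518/(2·21) ≈ 36.14.

36.14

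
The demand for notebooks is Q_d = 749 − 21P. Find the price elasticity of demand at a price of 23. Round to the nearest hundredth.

-1.82

At P = 23, Q_d = 266.
dQ_d/dP = −21.
Point elasticity E = (dQ_d/dP)·(P/Q_d) = -21 × 23/266 ≈ -1.82.
|E| > 1, so demand is elastic at this price.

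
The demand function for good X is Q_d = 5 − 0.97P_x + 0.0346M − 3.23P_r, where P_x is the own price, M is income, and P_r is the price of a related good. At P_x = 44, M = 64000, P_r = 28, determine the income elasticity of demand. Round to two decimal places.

First evaluate Q_d: 5 − 0.97(44) + 0.0346(64000) − 3.23(28) = 5 − 42.68 + 2214.4 − 90.44 = 2086.28.
∂Q_d/∂M = +0.0346, so E_I = 0.0346·(64000/2086.28) ≈ 1.06.
E_I > 1: normal good (luxury).

1.06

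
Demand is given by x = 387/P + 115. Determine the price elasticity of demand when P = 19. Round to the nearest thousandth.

-0.150

At P = 19, x = 135.3684.
dx/dP = −387/P² = −1.072.
Point elasticity E = (dx/dP)·(P/x) = -1.072 × 19/135.3684 ≈ -0.150.
|E| < 1, so demand is inelastic at this price.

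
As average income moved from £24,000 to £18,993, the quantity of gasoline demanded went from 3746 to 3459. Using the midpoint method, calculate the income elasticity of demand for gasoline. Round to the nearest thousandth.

%ΔQ = (3459 − 3746)/[(3746+3459)/2] = -287/3602.5 ≈ -0.0797.
%ΔI = (18,993 − 24,000)/[(24,000+18,993)/2] = -5007/21496.5 ≈ -0.2329.
E_I = %ΔQ/%ΔI ≈ 0.342.
E_I ∈ (0,1): normal good (necessity).

0.342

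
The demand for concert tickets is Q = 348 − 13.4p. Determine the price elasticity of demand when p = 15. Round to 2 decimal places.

At p = 15, Q = 147.
dQ/dp = −13.4.
Point elasticity E = (dQ/dp)·(p/Q) = -13.4 × 15/147 ≈ -1.37.
|E| > 1, so demand is elastic at this price.

-1.37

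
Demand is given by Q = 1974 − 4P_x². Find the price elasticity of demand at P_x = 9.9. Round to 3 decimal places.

-0.496

At P_x = 9.9, Q = 1581.96.
dQ/dP_x = −2·4·P_x = −79.2.
Point elasticity E = (dQ/dP_x)·(P_x/Q) = -79.2 × 9.9/1581.96 ≈ -0.496.
|E| < 1, so demand is inelastic at this price.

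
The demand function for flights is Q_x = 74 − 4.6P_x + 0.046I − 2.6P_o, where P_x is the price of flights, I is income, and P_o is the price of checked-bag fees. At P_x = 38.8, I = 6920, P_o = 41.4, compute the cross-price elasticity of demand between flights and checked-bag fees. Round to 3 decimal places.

-1.014

Substituting, Q_x = 74 − 4.6(38.8) + 0.046(6920) − 2.6(41.4) = 74 − 178.48 + 318.32 − 107.64 = 106.2.
∂Q_x/∂P_o = −2.6, so E_xy = -2.6·(41.4/106.2) ≈ -1.014.
E_xy < 0: the goods are complements.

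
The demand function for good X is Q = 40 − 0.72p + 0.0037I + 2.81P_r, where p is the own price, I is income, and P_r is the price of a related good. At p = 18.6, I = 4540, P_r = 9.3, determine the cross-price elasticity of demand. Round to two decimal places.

First evaluate Q: 40 − 0.72(18.6) + 0.0037(4540) + 2.81(9.3) = 40 − 13.392 + 16.798 + 26.133 = 69.539.
∂Q/∂P_r = +2.81, so E_xy = 2.81·(9.3/69.539) ≈ 0.38.
E_xy > 0: the goods are substitutes.

0.38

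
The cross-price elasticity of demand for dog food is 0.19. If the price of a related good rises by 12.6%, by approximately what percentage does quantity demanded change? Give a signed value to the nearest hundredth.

2.39

%ΔQ ≈ E × %ΔP_y = (0.19) × (12.6%) ≈ 2.39%.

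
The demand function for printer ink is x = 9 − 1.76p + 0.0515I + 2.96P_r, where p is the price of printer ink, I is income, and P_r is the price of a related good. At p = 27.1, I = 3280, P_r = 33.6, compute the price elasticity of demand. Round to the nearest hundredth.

-0.21

x = 9 − 1.76(27.1) + 0.0515(3280) + 2.96(33.6) = 9 − 47.696 + 168.92 + 99.456 = 229.68.
∂x/∂p = −1.76, so E_p = (−1.76)·(27.1/229.68) ≈ -0.21.
|E_p| < 1: demand is inelastic.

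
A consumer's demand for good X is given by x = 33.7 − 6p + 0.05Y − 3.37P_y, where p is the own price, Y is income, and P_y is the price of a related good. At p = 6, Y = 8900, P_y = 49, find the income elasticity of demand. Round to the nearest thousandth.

1.603

Evaluating quantity at (p, Y, P_y) gives x = 33.7 − 6(6) + 0.05(8900) − 3.37(49) = 33.7 − 36 + 445 − 165.13 = 277.57.
∂x/∂Y = +0.05, so E_I = 0.05·(8900/277.57) ≈ 1.603.
E_I > 1: normal good (luxury).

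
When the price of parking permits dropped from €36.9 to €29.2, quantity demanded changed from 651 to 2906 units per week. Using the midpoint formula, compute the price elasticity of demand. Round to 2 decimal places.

-5.44

%Δq = (2906 − 651)/[(651 + 2906)/2] = 2255/1778.5 ≈ 1.2679.
%Δp = (29.2 − 36.9)/[(36.9 + 29.2)/2] = -7.7/33.05 ≈ -0.2330.
Arc elasticity E = %Δq/%Δp ≈ 1.2679/-0.2330 ≈ -5.44.
|E| > 1: demand is elastic over this range.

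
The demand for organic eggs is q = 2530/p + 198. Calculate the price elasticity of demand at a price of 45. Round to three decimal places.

-0.221

At p = 45, q = 254.2222.
dq/dp = −2530/p² = −1.2494.
Point elasticity E = (dq/dp)·(p/q) = -1.2494 × 45/254.2222 ≈ -0.221.
|E| < 1, so demand is inelastic at this price.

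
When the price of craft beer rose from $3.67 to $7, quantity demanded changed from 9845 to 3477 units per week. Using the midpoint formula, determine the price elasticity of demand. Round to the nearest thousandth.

-1.532

%ΔQ = (3477 − 9845)/[(9845 + 3477)/2] = -6368/6661 ≈ -0.9560.
%Δp = (7 − 3.67)/[(3.67 + 7)/2] = 3.33/5.335 ≈ 0.6242.
Arc elasticity E = %ΔQ/%Δp ≈ -0.9560/0.6242 ≈ -1.532.
|E| > 1: demand is elastic over this range.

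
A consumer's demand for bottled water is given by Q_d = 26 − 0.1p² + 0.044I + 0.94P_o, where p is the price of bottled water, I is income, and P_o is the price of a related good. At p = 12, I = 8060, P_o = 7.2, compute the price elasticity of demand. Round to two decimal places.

At the given point, Q_d = 26 − 0.1(12)² + 0.044(8060) + 0.94(7.2) = 26 − 14.4 + 354.64 + 6.768 = 373.008.
∂Q_d/∂p = −2·0.1·p = -2.4, so E_p = -2.4·(12/373.008) ≈ -0.08.
|E_p| < 1: demand is inelastic.

-0.08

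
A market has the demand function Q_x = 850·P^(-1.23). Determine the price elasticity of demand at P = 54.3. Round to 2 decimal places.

-1.23

For a Cobb–Douglas (constant-elasticity) form Q_x = A·P^α·…, the elasticity with respect to P equals the exponent α at every point.
Here the exponent on P is -1.23, so the price elasticity of demand is -1.23.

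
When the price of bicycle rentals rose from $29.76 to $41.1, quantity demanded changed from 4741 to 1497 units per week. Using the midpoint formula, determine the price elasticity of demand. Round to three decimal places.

-3.250

%Δq = (1497 − 4741)/[(4741 + 1497)/2] = -3244/3119 ≈ -1.0401.
%Δp = (41.1 − 29.76)/[(29.76 + 41.1)/2] = 11.34/35.43 ≈ 0.3201.
Arc elasticity E = %Δq/%Δp ≈ -1.0401/0.3201 ≈ -3.250.
|E| > 1: demand is elastic over this range.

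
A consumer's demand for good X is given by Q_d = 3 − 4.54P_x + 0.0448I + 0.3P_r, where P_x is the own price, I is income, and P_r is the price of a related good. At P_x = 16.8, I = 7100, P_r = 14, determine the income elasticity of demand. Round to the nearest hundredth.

1.28

First evaluate Q_d: 3 − 4.54(16.8) + 0.0448(7100) + 0.3(14) = 3 − 76.272 + 318.08 + 4.2 = 249.008.
∂Q_d/∂I = +0.0448, so E_I = 0.0448·(7100/249.008) ≈ 1.28.
E_I > 1: normal good (luxury).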